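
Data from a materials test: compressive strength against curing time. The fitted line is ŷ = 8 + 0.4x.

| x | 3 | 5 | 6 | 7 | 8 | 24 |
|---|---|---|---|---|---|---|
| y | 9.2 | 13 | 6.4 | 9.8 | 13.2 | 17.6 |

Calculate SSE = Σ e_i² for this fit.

x=3: ŷ = 8 + 0.4·3 = 9.2; e = 9.2 − 9.2 = 0
x=5: ŷ = 8 + 0.4·5 = 10; e = 13 − 10 = 3
x=6: ŷ = 8 + 0.4·6 = 10.4; e = 6.4 − 10.4 = -4
x=7: ŷ = 8 + 0.4·7 = 10.8; e = 9.8 − 10.8 = -1
x=8: ŷ = 8 + 0.4·8 = 11.2; e = 13.2 − 11.2 = 2
x=24: ŷ = 8 + 0.4·24 = 17.6; e = 17.6 − 17.6 = 0
SSE = 0 + 9 + 16 + 1 + 4 + 0 = 30

SSE = 30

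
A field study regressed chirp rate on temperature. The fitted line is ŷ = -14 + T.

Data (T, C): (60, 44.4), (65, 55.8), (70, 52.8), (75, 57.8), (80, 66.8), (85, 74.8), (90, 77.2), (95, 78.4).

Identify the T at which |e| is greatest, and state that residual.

T=60: ŷ = -14 + 60 = 46; e = 44.4 − 46 = -1.6
T=65: ŷ = -14 + 65 = 51; e = 55.8 − 51 = 4.8
T=70: ŷ = -14 + 70 = 56; e = 52.8 − 56 = -3.2
T=75: ŷ = -14 + 75 = 61; e = 57.8 − 61 = -3.2
T=80: ŷ = -14 + 80 = 66; e = 66.8 − 66 = 0.8
T=85: ŷ = -14 + 85 = 71; e = 74.8 − 71 = 3.8
T=90: ŷ = -14 + 90 = 76; e = 77.2 − 76 = 1.2
T=95: ŷ = -14 + 95 = 81; e = 78.4 − 81 = -2.6
Largest |e| is 4.8 at T = 65, residual 4.8.

T = 65, e = 4.8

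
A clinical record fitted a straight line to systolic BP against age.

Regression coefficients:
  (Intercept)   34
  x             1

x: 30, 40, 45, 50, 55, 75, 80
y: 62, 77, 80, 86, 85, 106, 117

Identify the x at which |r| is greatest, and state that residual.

x=30: ŷ = 34 + 30 = 64; r = 62 − 64 = -2
x=40: ŷ = 34 + 40 = 74; r = 77 − 74 = 3
x=45: ŷ = 34 + 45 = 79; r = 80 − 79 = 1
x=50: ŷ = 34 + 50 = 84; r = 86 − 84 = 2
x=55: ŷ = 34 + 55 = 89; r = 85 − 89 = -4
x=75: ŷ = 34 + 75 = 109; r = 106 − 109 = -3
x=80: ŷ = 34 + 80 = 114; r = 117 − 114 = 3
Largest |r| is 4 at x = 55, residual -4.

x = 55, r = -4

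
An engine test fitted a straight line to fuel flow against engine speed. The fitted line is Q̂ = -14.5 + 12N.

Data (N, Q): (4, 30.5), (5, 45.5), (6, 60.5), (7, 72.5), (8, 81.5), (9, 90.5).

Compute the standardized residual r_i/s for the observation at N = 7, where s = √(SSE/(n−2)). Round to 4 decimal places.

1.0000

N=4: Q̂ = -14.5 + 12·4 = 33.5; r = 30.5 − 33.5 = -3
N=5: Q̂ = -14.5 + 12·5 = 45.5; r = 45.5 − 45.5 = 0
N=6: Q̂ = -14.5 + 12·6 = 57.5; r = 60.5 − 57.5 = 3
N=7: Q̂ = -14.5 + 12·7 = 69.5; r = 72.5 − 69.5 = 3
N=8: Q̂ = -14.5 + 12·8 = 81.5; r = 81.5 − 81.5 = 0
N=9: Q̂ = -14.5 + 12·9 = 93.5; r = 90.5 − 93.5 = -3
SSE = 9 + 0 + 9 + 9 + 0 + 9 = 36
s = √(36/4) = 3
r/s = 3 / 3 = 1.0000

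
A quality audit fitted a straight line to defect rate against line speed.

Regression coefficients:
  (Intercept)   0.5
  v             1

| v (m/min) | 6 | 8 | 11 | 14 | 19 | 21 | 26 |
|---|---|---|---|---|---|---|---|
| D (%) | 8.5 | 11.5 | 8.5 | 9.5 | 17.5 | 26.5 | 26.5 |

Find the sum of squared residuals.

SSE = 76

v=6: D̂ = 0.5 + 6 = 6.5; r = 8.5 − 6.5 = 2
v=8: D̂ = 0.5 + 8 = 8.5; r = 11.5 − 8.5 = 3
v=11: D̂ = 0.5 + 11 = 11.5; r = 8.5 − 11.5 = -3
v=14: D̂ = 0.5 + 14 = 14.5; r = 9.5 − 14.5 = -5
v=19: D̂ = 0.5 + 19 = 19.5; r = 17.5 − 19.5 = -2
v=21: D̂ = 0.5 + 21 = 21.5; r = 26.5 − 21.5 = 5
v=26: D̂ = 0.5 + 26 = 26.5; r = 26.5 − 26.5 = 0
SSE = 4 + 9 + 9 + 25 + 4 + 25 + 0 = 76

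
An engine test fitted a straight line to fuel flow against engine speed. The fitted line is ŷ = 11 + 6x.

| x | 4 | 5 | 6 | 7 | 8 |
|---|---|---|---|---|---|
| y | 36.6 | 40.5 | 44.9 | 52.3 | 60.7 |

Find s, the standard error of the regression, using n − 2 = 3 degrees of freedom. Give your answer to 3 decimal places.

x=4: ŷ = 11 + 6·4 = 35; e = 36.6 − 35 = 1.6
x=5: ŷ = 11 + 6·5 = 41; e = 40.5 − 41 = -0.5
x=6: ŷ = 11 + 6·6 = 47; e = 44.9 − 47 = -2.1
x=7: ŷ = 11 + 6·7 = 53; e = 52.3 − 53 = -0.7
x=8: ŷ = 11 + 6·8 = 59; e = 60.7 − 59 = 1.7
SSE = 2.56 + 0.25 + 4.41 + 0.49 + 2.89 = 10.6
s = √(10.6/3) = √3.53333 ≈ 1.880

s = 1.880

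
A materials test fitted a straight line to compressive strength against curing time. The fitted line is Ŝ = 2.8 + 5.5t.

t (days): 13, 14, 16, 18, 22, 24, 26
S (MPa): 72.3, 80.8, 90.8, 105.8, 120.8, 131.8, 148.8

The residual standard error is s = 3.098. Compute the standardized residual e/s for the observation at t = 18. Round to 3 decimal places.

Ŝ = 2.8 + 5.5·18 = 101.8
e = 105.8 − 101.8 = 4
e/s = 4 / 3.098 = 1.291

1.291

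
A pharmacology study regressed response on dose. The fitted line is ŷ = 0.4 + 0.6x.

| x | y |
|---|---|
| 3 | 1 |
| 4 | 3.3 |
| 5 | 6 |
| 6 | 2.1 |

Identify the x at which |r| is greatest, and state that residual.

x=3: ŷ = 0.4 + 0.6·3 = 2.2; r = 1 − 2.2 = -1.2
x=4: ŷ = 0.4 + 0.6·4 = 2.8; r = 3.3 − 2.8 = 0.5
x=5: ŷ = 0.4 + 0.6·5 = 3.4; r = 6 − 3.4 = 2.6
x=6: ŷ = 0.4 + 0.6·6 = 4; r = 2.1 − 4 = -1.9
Largest |r| is 2.6 at x = 5, residual 2.6.

x = 5, r = 2.6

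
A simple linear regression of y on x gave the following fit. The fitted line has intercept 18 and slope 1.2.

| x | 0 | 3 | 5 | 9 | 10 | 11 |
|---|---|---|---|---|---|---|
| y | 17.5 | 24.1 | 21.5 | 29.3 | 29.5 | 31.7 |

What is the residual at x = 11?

e = 0.5

ŷ = 18 + 1.2·11 = 31.2
e = 31.7 − 31.2 = 0.5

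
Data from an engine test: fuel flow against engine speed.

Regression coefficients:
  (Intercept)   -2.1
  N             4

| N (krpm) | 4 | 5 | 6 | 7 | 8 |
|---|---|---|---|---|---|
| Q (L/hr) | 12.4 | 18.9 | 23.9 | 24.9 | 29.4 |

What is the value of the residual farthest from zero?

N=4: Q̂ = -2.1 + 4·4 = 13.9; r = 12.4 − 13.9 = -1.5
N=5: Q̂ = -2.1 + 4·5 = 17.9; r = 18.9 − 17.9 = 1
N=6: Q̂ = -2.1 + 4·6 = 21.9; r = 23.9 − 21.9 = 2
N=7: Q̂ = -2.1 + 4·7 = 25.9; r = 24.9 − 25.9 = -1
N=8: Q̂ = -2.1 + 4·8 = 29.9; r = 29.4 − 29.9 = -0.5
Largest |r| is 2 at N = 6, residual 2.

r = 2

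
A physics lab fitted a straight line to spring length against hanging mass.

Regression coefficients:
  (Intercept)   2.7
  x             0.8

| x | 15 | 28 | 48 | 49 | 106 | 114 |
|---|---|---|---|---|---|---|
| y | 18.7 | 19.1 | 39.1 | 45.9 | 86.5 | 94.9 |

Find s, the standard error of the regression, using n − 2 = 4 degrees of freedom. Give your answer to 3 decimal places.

s = 4.301

x=15: ŷ = 2.7 + 0.8·15 = 14.7; r = 18.7 − 14.7 = 4
x=28: ŷ = 2.7 + 0.8·28 = 25.1; r = 19.1 − 25.1 = -6
x=48: ŷ = 2.7 + 0.8·48 = 41.1; r = 39.1 − 41.1 = -2
x=49: ŷ = 2.7 + 0.8·49 = 41.9; r = 45.9 − 41.9 = 4
x=106: ŷ = 2.7 + 0.8·106 = 87.5; r = 86.5 − 87.5 = -1
x=114: ŷ = 2.7 + 0.8·114 = 93.9; r = 94.9 − 93.9 = 1
SSE = 16 + 36 + 4 + 16 + 1 + 1 = 74
s = √(74/4) = √18.5 ≈ 4.301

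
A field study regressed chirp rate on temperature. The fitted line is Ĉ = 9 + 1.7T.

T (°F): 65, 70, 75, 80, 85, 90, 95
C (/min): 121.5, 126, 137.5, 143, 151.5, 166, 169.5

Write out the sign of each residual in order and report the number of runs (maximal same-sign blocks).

T=65: Ĉ = 9 + 1.7·65 = 119.5; e = 121.5 − 119.5 = 2
T=70: Ĉ = 9 + 1.7·70 = 128; e = 126 − 128 = -2
T=75: Ĉ = 9 + 1.7·75 = 136.5; e = 137.5 − 136.5 = 1
T=80: Ĉ = 9 + 1.7·80 = 145; e = 143 − 145 = -2
T=85: Ĉ = 9 + 1.7·85 = 153.5; e = 151.5 − 153.5 = -2
T=90: Ĉ = 9 + 1.7·90 = 162; e = 166 − 162 = 4
T=95: Ĉ = 9 + 1.7·95 = 170.5; e = 169.5 − 170.5 = -1
Signs: + − + − − + −
Runs: +×1, −×1, +×1, −×2, +×1, −×1 → 6

6 runs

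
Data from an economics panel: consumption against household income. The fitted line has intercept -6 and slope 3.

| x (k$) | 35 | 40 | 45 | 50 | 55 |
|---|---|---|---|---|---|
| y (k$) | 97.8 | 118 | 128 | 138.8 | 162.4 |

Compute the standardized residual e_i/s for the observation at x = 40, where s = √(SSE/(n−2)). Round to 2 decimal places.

0.92

x=35: ŷ = -6 + 3·35 = 99; e = 97.8 − 99 = -1.2
x=40: ŷ = -6 + 3·40 = 114; e = 118 − 114 = 4
x=45: ŷ = -6 + 3·45 = 129; e = 128 − 129 = -1
x=50: ŷ = -6 + 3·50 = 144; e = 138.8 − 144 = -5.2
x=55: ŷ = -6 + 3·55 = 159; e = 162.4 − 159 = 3.4
SSE = 1.44 + 16 + 1 + 27.04 + 11.56 = 57.04
s = √(57.04/3) = 4.36043
e/s = 4 / 4.36043 = 0.92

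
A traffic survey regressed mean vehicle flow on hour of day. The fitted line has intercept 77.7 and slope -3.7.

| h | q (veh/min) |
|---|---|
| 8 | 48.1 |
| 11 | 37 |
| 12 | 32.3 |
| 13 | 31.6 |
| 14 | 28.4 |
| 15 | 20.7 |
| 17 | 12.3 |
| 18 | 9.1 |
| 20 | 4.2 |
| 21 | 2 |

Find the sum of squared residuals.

SSE = 28

h=8: ŷ = 77.7 − 3.7·8 = 48.1; r = 48.1 − 48.1 = 0
h=11: ŷ = 77.7 − 3.7·11 = 37; r = 37 − 37 = 0
h=12: ŷ = 77.7 − 3.7·12 = 33.3; r = 32.3 − 33.3 = -1
h=13: ŷ = 77.7 − 3.7·13 = 29.6; r = 31.6 − 29.6 = 2
h=14: ŷ = 77.7 − 3.7·14 = 25.9; r = 28.4 − 25.9 = 2.5
h=15: ŷ = 77.7 − 3.7·15 = 22.2; r = 20.7 − 22.2 = -1.5
h=17: ŷ = 77.7 − 3.7·17 = 14.8; r = 12.3 − 14.8 = -2.5
h=18: ŷ = 77.7 − 3.7·18 = 11.1; r = 9.1 − 11.1 = -2
h=20: ŷ = 77.7 − 3.7·20 = 3.7; r = 4.2 − 3.7 = 0.5
h=21: ŷ = 77.7 − 3.7·21 = 0; r = 2 − 0 = 2
SSE = 0 + 0 + 1 + 4 + 6.25 + 2.25 + 6.25 + 4 + 0.25 + 4 = 28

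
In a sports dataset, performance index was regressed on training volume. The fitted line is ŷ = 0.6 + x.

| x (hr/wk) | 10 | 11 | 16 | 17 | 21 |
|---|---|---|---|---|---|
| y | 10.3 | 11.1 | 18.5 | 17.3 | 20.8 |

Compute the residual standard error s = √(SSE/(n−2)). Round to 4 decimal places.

x=10: ŷ = 0.6 + 10 = 10.6; e = 10.3 − 10.6 = -0.3
x=11: ŷ = 0.6 + 11 = 11.6; e = 11.1 − 11.6 = -0.5
x=16: ŷ = 0.6 + 16 = 16.6; e = 18.5 − 16.6 = 1.9
x=17: ŷ = 0.6 + 17 = 17.6; e = 17.3 − 17.6 = -0.3
x=21: ŷ = 0.6 + 21 = 21.6; e = 20.8 − 21.6 = -0.8
SSE = 0.09 + 0.25 + 3.61 + 0.09 + 0.64 = 4.68
s = √(4.68/3) = √1.56 ≈ 1.2490

s = 1.2490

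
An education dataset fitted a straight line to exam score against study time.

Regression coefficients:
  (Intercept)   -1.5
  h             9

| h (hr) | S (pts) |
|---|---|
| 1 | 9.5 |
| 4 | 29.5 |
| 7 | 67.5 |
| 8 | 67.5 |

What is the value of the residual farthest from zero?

h=1: Ŝ = -1.5 + 9·1 = 7.5; r = 9.5 − 7.5 = 2
h=4: Ŝ = -1.5 + 9·4 = 34.5; r = 29.5 − 34.5 = -5
h=7: Ŝ = -1.5 + 9·7 = 61.5; r = 67.5 − 61.5 = 6
h=8: Ŝ = -1.5 + 9·8 = 70.5; r = 67.5 − 70.5 = -3
Largest |r| is 6 at h = 7, residual 6.

r = 6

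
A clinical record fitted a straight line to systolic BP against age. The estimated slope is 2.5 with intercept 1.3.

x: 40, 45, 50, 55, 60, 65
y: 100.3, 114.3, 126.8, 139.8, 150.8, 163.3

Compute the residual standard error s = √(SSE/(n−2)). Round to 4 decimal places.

x=40: ŷ = 1.3 + 2.5·40 = 101.3; e = 100.3 − 101.3 = -1
x=45: ŷ = 1.3 + 2.5·45 = 113.8; e = 114.3 − 113.8 = 0.5
x=50: ŷ = 1.3 + 2.5·50 = 126.3; e = 126.8 − 126.3 = 0.5
x=55: ŷ = 1.3 + 2.5·55 = 138.8; e = 139.8 − 138.8 = 1
x=60: ŷ = 1.3 + 2.5·60 = 151.3; e = 150.8 − 151.3 = -0.5
x=65: ŷ = 1.3 + 2.5·65 = 163.8; e = 163.3 − 163.8 = -0.5
SSE = 1 + 0.25 + 0.25 + 1 + 0.25 + 0.25 = 3
s = √(3/4) = √0.75 ≈ 0.8660

s = 0.8660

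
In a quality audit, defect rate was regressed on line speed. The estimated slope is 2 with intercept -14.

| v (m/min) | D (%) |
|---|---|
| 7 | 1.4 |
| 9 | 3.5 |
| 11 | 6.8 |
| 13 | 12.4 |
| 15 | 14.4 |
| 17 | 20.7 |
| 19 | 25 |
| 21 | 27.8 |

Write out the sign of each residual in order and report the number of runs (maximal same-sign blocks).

6 runs

v=7: D̂ = -14 + 2·7 = 0; r = 1.4 − 0 = 1.4
v=9: D̂ = -14 + 2·9 = 4; r = 3.5 − 4 = -0.5
v=11: D̂ = -14 + 2·11 = 8; r = 6.8 − 8 = -1.2
v=13: D̂ = -14 + 2·13 = 12; r = 12.4 − 12 = 0.4
v=15: D̂ = -14 + 2·15 = 16; r = 14.4 − 16 = -1.6
v=17: D̂ = -14 + 2·17 = 20; r = 20.7 − 20 = 0.7
v=19: D̂ = -14 + 2·19 = 24; r = 25 − 24 = 1
v=21: D̂ = -14 + 2·21 = 28; r = 27.8 − 28 = -0.2
Signs: + − − + − + + −
Runs: +×1, −×2, +×1, −×1, +×2, −×1 → 6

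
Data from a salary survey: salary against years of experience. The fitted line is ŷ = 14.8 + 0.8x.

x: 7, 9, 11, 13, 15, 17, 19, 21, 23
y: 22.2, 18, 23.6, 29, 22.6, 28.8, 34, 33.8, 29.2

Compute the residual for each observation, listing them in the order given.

x=7: ŷ = 14.8 + 0.8·7 = 20.4; r = 22.2 − 20.4 = 1.8
x=9: ŷ = 14.8 + 0.8·9 = 22; r = 18 − 22 = -4
x=11: ŷ = 14.8 + 0.8·11 = 23.6; r = 23.6 − 23.6 = 0
x=13: ŷ = 14.8 + 0.8·13 = 25.2; r = 29 − 25.2 = 3.8
x=15: ŷ = 14.8 + 0.8·15 = 26.8; r = 22.6 − 26.8 = -4.2
x=17: ŷ = 14.8 + 0.8·17 = 28.4; r = 28.8 − 28.4 = 0.4
x=19: ŷ = 14.8 + 0.8·19 = 30; r = 34 − 30 = 4
x=21: ŷ = 14.8 + 0.8·21 = 31.6; r = 33.8 − 31.6 = 2.2
x=23: ŷ = 14.8 + 0.8·23 = 33.2; r = 29.2 − 33.2 = -4

1.8, -4, 0, 3.8, -4.2, 0.4, 4, 2.2, -4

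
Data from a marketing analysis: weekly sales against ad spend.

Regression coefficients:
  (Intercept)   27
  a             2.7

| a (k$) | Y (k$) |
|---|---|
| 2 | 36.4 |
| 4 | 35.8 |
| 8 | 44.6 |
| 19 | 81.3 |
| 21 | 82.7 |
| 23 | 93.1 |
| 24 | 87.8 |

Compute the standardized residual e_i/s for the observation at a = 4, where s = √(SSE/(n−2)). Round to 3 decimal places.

a=2: Ŷ = 27 + 2.7·2 = 32.4; e = 36.4 − 32.4 = 4
a=4: Ŷ = 27 + 2.7·4 = 37.8; e = 35.8 − 37.8 = -2
a=8: Ŷ = 27 + 2.7·8 = 48.6; e = 44.6 − 48.6 = -4
a=19: Ŷ = 27 + 2.7·19 = 78.3; e = 81.3 − 78.3 = 3
a=21: Ŷ = 27 + 2.7·21 = 83.7; e = 82.7 − 83.7 = -1
a=23: Ŷ = 27 + 2.7·23 = 89.1; e = 93.1 − 89.1 = 4
a=24: Ŷ = 27 + 2.7·24 = 91.8; e = 87.8 − 91.8 = -4
SSE = 16 + 4 + 16 + 9 + 1 + 16 + 16 = 78
s = √(78/5) = 3.94968
e/s = -2 / 3.94968 = -0.506

-0.506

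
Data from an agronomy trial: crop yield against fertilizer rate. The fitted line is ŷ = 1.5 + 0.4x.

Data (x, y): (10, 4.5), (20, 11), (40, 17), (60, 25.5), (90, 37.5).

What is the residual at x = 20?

ŷ = 1.5 + 0.4·20 = 9.5
r = 11 − 9.5 = 1.5

r = 1.5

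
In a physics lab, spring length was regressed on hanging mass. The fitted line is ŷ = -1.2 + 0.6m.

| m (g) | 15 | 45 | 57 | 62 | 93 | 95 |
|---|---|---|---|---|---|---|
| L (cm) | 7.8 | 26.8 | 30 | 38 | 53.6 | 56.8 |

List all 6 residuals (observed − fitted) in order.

0, 1, -3, 2, -1, 1

m=15: ŷ = -1.2 + 0.6·15 = 7.8; e = 7.8 − 7.8 = 0
m=45: ŷ = -1.2 + 0.6·45 = 25.8; e = 26.8 − 25.8 = 1
m=57: ŷ = -1.2 + 0.6·57 = 33; e = 30 − 33 = -3
m=62: ŷ = -1.2 + 0.6·62 = 36; e = 38 − 36 = 2
m=93: ŷ = -1.2 + 0.6·93 = 54.6; e = 53.6 − 54.6 = -1
m=95: ŷ = -1.2 + 0.6·95 = 55.8; e = 56.8 − 55.8 = 1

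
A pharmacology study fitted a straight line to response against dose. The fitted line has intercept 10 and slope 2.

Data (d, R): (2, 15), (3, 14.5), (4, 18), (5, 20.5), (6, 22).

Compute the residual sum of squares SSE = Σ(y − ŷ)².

d=2: ŷ = 10 + 2·2 = 14; e = 15 − 14 = 1
d=3: ŷ = 10 + 2·3 = 16; e = 14.5 − 16 = -1.5
d=4: ŷ = 10 + 2·4 = 18; e = 18 − 18 = 0
d=5: ŷ = 10 + 2·5 = 20; e = 20.5 − 20 = 0.5
d=6: ŷ = 10 + 2·6 = 22; e = 22 − 22 = 0
SSE = 1 + 2.25 + 0 + 0.25 + 0 = 3.5

SSE = 3.5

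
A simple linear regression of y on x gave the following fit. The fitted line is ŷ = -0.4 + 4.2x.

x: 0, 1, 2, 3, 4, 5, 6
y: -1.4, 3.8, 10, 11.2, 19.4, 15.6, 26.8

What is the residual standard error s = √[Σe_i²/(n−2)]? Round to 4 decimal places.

s = 2.9665

x=0: ŷ = -0.4 + 4.2·0 = -0.4; e = -1.4 − (-0.4) = -1
x=1: ŷ = -0.4 + 4.2·1 = 3.8; e = 3.8 − 3.8 = 0
x=2: ŷ = -0.4 + 4.2·2 = 8; e = 10 − 8 = 2
x=3: ŷ = -0.4 + 4.2·3 = 12.2; e = 11.2 − 12.2 = -1
x=4: ŷ = -0.4 + 4.2·4 = 16.4; e = 19.4 − 16.4 = 3
x=5: ŷ = -0.4 + 4.2·5 = 20.6; e = 15.6 − 20.6 = -5
x=6: ŷ = -0.4 + 4.2·6 = 24.8; e = 26.8 − 24.8 = 2
SSE = 1 + 0 + 4 + 1 + 9 + 25 + 4 = 44
s = √(44/5) = √8.8 ≈ 2.9665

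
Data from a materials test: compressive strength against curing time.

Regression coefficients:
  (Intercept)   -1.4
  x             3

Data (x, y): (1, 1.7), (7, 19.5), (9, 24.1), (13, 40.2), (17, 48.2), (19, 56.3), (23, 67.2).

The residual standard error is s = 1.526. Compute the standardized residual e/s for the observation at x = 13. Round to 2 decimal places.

1.70

ŷ = -1.4 + 3·13 = 37.6
e = 40.2 − 37.6 = 2.6
e/s = 2.6 / 1.526 = 1.70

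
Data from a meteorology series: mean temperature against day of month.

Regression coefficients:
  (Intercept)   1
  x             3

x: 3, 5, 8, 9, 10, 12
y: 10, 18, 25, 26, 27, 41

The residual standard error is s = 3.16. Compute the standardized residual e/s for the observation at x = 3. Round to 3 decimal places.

ŷ = 1 + 3·3 = 10
e = 10 − 10 = 0
e/s = 0 / 3.16 = 0.000

0.000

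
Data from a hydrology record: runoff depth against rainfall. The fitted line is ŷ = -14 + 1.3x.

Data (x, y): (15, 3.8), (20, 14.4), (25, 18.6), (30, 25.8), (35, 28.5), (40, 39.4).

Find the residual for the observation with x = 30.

ŷ = -14 + 1.3·30 = 25
r = 25.8 − 25 = 0.8

r = 0.8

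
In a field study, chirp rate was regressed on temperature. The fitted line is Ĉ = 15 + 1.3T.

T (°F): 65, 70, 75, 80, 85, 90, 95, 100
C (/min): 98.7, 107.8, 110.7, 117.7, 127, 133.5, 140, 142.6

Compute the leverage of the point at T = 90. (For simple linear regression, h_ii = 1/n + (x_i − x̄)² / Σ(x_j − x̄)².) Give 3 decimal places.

T̄ = (65 + 70 + 75 + 80 + 85 + 90 + 95 + 100)/8 = 82.5
Σ(T − T̄)² = 306.25 + 156.25 + 56.25 + 6.25 + 6.25 + 56.25 + 156.25 + 306.25 = 1050
h = 1/8 + (7.5)²/1050 = 0.125 + 0.0535714 = 0.179

h = 0.179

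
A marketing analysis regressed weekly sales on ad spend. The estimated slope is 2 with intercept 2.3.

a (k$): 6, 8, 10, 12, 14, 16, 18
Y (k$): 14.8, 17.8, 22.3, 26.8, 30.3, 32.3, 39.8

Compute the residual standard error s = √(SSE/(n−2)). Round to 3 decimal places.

s = 1.183

a=6: Ŷ = 2.3 + 2·6 = 14.3; r = 14.8 − 14.3 = 0.5
a=8: Ŷ = 2.3 + 2·8 = 18.3; r = 17.8 − 18.3 = -0.5
a=10: Ŷ = 2.3 + 2·10 = 22.3; r = 22.3 − 22.3 = 0
a=12: Ŷ = 2.3 + 2·12 = 26.3; r = 26.8 − 26.3 = 0.5
a=14: Ŷ = 2.3 + 2·14 = 30.3; r = 30.3 − 30.3 = 0
a=16: Ŷ = 2.3 + 2·16 = 34.3; r = 32.3 − 34.3 = -2
a=18: Ŷ = 2.3 + 2·18 = 38.3; r = 39.8 − 38.3 = 1.5
SSE = 0.25 + 0.25 + 0 + 0.25 + 0 + 4 + 2.25 = 7
s = √(7/5) = √1.4 ≈ 1.183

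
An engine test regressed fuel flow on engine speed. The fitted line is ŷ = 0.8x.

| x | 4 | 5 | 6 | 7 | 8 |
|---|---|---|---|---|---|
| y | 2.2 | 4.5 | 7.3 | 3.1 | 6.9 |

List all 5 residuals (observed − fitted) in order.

-1, 0.5, 2.5, -2.5, 0.5

x=4: ŷ = 0.8·4 = 3.2; r = 2.2 − 3.2 = -1
x=5: ŷ = 0.8·5 = 4; r = 4.5 − 4 = 0.5
x=6: ŷ = 0.8·6 = 4.8; r = 7.3 − 4.8 = 2.5
x=7: ŷ = 0.8·7 = 5.6; r = 3.1 − 5.6 = -2.5
x=8: ŷ = 0.8·8 = 6.4; r = 6.9 − 6.4 = 0.5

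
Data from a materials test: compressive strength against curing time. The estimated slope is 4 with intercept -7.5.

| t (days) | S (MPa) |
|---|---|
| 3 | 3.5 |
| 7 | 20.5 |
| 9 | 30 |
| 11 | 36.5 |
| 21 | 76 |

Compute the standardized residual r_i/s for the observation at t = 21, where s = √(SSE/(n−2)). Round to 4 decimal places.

-0.4629

t=3: ŷ = -7.5 + 4·3 = 4.5; r = 3.5 − 4.5 = -1
t=7: ŷ = -7.5 + 4·7 = 20.5; r = 20.5 − 20.5 = 0
t=9: ŷ = -7.5 + 4·9 = 28.5; r = 30 − 28.5 = 1.5
t=11: ŷ = -7.5 + 4·11 = 36.5; r = 36.5 − 36.5 = 0
t=21: ŷ = -7.5 + 4·21 = 76.5; r = 76 − 76.5 = -0.5
SSE = 1 + 0 + 2.25 + 0 + 0.25 = 3.5
s = √(3.5/3) = 1.08012
r/s = -0.5 / 1.08012 = -0.4629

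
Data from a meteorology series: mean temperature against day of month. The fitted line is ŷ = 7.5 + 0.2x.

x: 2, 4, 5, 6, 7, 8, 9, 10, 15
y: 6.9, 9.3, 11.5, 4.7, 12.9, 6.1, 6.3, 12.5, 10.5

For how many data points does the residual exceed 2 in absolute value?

6

x=2: ŷ = 7.5 + 0.2·2 = 7.9; e = 6.9 − 7.9 = -1
x=4: ŷ = 7.5 + 0.2·4 = 8.3; e = 9.3 − 8.3 = 1
x=5: ŷ = 7.5 + 0.2·5 = 8.5; e = 11.5 − 8.5 = 3
x=6: ŷ = 7.5 + 0.2·6 = 8.7; e = 4.7 − 8.7 = -4
x=7: ŷ = 7.5 + 0.2·7 = 8.9; e = 12.9 − 8.9 = 4
x=8: ŷ = 7.5 + 0.2·8 = 9.1; e = 6.1 − 9.1 = -3
x=9: ŷ = 7.5 + 0.2·9 = 9.3; e = 6.3 − 9.3 = -3
x=10: ŷ = 7.5 + 0.2·10 = 9.5; e = 12.5 − 9.5 = 3
x=15: ŷ = 7.5 + 0.2·15 = 10.5; e = 10.5 − 10.5 = 0
|e| > 2: x=5 (|e|=3), x=6 (|e|=4), x=7 (|e|=4), x=8 (|e|=3), x=9 (|e|=3), x=10 (|e|=3) → 6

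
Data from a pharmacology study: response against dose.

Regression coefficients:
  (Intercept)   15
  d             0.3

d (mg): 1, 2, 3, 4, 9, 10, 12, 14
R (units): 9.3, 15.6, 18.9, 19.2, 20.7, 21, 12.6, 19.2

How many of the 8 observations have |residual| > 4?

d=1: R̂ = 15 + 0.3·1 = 15.3; e = 9.3 − 15.3 = -6
d=2: R̂ = 15 + 0.3·2 = 15.6; e = 15.6 − 15.6 = 0
d=3: R̂ = 15 + 0.3·3 = 15.9; e = 18.9 − 15.9 = 3
d=4: R̂ = 15 + 0.3·4 = 16.2; e = 19.2 − 16.2 = 3
d=9: R̂ = 15 + 0.3·9 = 17.7; e = 20.7 − 17.7 = 3
d=10: R̂ = 15 + 0.3·10 = 18; e = 21 − 18 = 3
d=12: R̂ = 15 + 0.3·12 = 18.6; e = 12.6 − 18.6 = -6
d=14: R̂ = 15 + 0.3·14 = 19.2; e = 19.2 − 19.2 = 0
|e| > 4: d=1 (|e|=6), d=12 (|e|=6) → 2

2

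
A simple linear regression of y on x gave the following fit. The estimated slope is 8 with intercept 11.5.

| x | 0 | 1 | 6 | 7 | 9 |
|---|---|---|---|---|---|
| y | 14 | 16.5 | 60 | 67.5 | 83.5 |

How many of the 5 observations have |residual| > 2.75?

x=0: ŷ = 11.5 + 8·0 = 11.5; e = 14 − 11.5 = 2.5
x=1: ŷ = 11.5 + 8·1 = 19.5; e = 16.5 − 19.5 = -3
x=6: ŷ = 11.5 + 8·6 = 59.5; e = 60 − 59.5 = 0.5
x=7: ŷ = 11.5 + 8·7 = 67.5; e = 67.5 − 67.5 = 0
x=9: ŷ = 11.5 + 8·9 = 83.5; e = 83.5 − 83.5 = 0
|e| > 2.75: x=1 (|e|=3) → 1

1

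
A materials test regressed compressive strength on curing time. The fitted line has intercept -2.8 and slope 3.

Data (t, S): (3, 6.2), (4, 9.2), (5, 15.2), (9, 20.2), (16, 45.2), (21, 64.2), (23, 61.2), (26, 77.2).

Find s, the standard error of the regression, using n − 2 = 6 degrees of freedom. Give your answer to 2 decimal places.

s = 3.42

t=3: Ŝ = -2.8 + 3·3 = 6.2; e = 6.2 − 6.2 = 0
t=4: Ŝ = -2.8 + 3·4 = 9.2; e = 9.2 − 9.2 = 0
t=5: Ŝ = -2.8 + 3·5 = 12.2; e = 15.2 − 12.2 = 3
t=9: Ŝ = -2.8 + 3·9 = 24.2; e = 20.2 − 24.2 = -4
t=16: Ŝ = -2.8 + 3·16 = 45.2; e = 45.2 − 45.2 = 0
t=21: Ŝ = -2.8 + 3·21 = 60.2; e = 64.2 − 60.2 = 4
t=23: Ŝ = -2.8 + 3·23 = 66.2; e = 61.2 − 66.2 = -5
t=26: Ŝ = -2.8 + 3·26 = 75.2; e = 77.2 − 75.2 = 2
SSE = 0 + 0 + 9 + 16 + 0 + 16 + 25 + 4 = 70
s = √(70/6) = √11.6667 ≈ 3.42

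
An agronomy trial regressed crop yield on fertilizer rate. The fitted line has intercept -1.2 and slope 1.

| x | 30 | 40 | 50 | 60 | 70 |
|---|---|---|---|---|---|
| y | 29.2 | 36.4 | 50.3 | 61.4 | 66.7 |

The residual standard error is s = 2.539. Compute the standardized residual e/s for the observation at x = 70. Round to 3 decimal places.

ŷ = -1.2 + 70 = 68.8
e = 66.7 − 68.8 = -2.1
e/s = -2.1 / 2.539 = -0.827

-0.827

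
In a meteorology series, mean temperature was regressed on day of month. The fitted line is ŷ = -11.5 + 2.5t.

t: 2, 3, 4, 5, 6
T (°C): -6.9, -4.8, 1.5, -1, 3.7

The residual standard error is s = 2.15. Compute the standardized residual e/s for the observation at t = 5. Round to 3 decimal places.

-0.930

ŷ = -11.5 + 2.5·5 = 1
e = -1 − 1 = -2
e/s = -2 / 2.15 = -0.930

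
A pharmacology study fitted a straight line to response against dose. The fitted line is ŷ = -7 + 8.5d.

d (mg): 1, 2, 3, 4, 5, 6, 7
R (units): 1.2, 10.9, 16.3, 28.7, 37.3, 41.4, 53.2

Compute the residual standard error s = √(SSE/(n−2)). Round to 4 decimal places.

d=1: ŷ = -7 + 8.5·1 = 1.5; e = 1.2 − 1.5 = -0.3
d=2: ŷ = -7 + 8.5·2 = 10; e = 10.9 − 10 = 0.9
d=3: ŷ = -7 + 8.5·3 = 18.5; e = 16.3 − 18.5 = -2.2
d=4: ŷ = -7 + 8.5·4 = 27; e = 28.7 − 27 = 1.7
d=5: ŷ = -7 + 8.5·5 = 35.5; e = 37.3 − 35.5 = 1.8
d=6: ŷ = -7 + 8.5·6 = 44; e = 41.4 − 44 = -2.6
d=7: ŷ = -7 + 8.5·7 = 52.5; e = 53.2 − 52.5 = 0.7
SSE = 0.09 + 0.81 + 4.84 + 2.89 + 3.24 + 6.76 + 0.49 = 19.12
s = √(19.12/5) = √3.824 ≈ 1.9555

s = 1.9555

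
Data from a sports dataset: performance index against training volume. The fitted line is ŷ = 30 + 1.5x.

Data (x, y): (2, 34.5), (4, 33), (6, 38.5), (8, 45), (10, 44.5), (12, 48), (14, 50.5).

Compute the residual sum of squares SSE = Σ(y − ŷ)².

SSE = 21

x=2: ŷ = 30 + 1.5·2 = 33; e = 34.5 − 33 = 1.5
x=4: ŷ = 30 + 1.5·4 = 36; e = 33 − 36 = -3
x=6: ŷ = 30 + 1.5·6 = 39; e = 38.5 − 39 = -0.5
x=8: ŷ = 30 + 1.5·8 = 42; e = 45 − 42 = 3
x=10: ŷ = 30 + 1.5·10 = 45; e = 44.5 − 45 = -0.5
x=12: ŷ = 30 + 1.5·12 = 48; e = 48 − 48 = 0
x=14: ŷ = 30 + 1.5·14 = 51; e = 50.5 − 51 = -0.5
SSE = 2.25 + 9 + 0.25 + 9 + 0.25 + 0 + 0.25 = 21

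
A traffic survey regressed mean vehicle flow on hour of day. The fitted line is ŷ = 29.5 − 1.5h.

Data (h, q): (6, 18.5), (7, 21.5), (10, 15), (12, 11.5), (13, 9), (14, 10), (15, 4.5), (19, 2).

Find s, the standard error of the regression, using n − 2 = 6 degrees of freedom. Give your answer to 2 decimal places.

h=6: ŷ = 29.5 − 1.5·6 = 20.5; r = 18.5 − 20.5 = -2
h=7: ŷ = 29.5 − 1.5·7 = 19; r = 21.5 − 19 = 2.5
h=10: ŷ = 29.5 − 1.5·10 = 14.5; r = 15 − 14.5 = 0.5
h=12: ŷ = 29.5 − 1.5·12 = 11.5; r = 11.5 − 11.5 = 0
h=13: ŷ = 29.5 − 1.5·13 = 10; r = 9 − 10 = -1
h=14: ŷ = 29.5 − 1.5·14 = 8.5; r = 10 − 8.5 = 1.5
h=15: ŷ = 29.5 − 1.5·15 = 7; r = 4.5 − 7 = -2.5
h=19: ŷ = 29.5 − 1.5·19 = 1; r = 2 − 1 = 1
SSE = 4 + 6.25 + 0.25 + 0 + 1 + 2.25 + 6.25 + 1 = 21
s = √(21/6) = √3.5 ≈ 1.87

s = 1.87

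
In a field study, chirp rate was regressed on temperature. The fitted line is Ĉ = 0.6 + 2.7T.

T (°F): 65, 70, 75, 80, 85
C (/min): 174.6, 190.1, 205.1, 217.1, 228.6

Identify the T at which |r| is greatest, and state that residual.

T=65: Ĉ = 0.6 + 2.7·65 = 176.1; r = 174.6 − 176.1 = -1.5
T=70: Ĉ = 0.6 + 2.7·70 = 189.6; r = 190.1 − 189.6 = 0.5
T=75: Ĉ = 0.6 + 2.7·75 = 203.1; r = 205.1 − 203.1 = 2
T=80: Ĉ = 0.6 + 2.7·80 = 216.6; r = 217.1 − 216.6 = 0.5
T=85: Ĉ = 0.6 + 2.7·85 = 230.1; r = 228.6 − 230.1 = -1.5
Largest |r| is 2 at T = 75, residual 2.

T = 75, r = 2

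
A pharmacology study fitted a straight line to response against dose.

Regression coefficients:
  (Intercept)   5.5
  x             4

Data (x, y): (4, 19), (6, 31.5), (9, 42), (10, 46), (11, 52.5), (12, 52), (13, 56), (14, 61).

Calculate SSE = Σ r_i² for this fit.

SSE = 24.5

x=4: ŷ = 5.5 + 4·4 = 21.5; r = 19 − 21.5 = -2.5
x=6: ŷ = 5.5 + 4·6 = 29.5; r = 31.5 − 29.5 = 2
x=9: ŷ = 5.5 + 4·9 = 41.5; r = 42 − 41.5 = 0.5
x=10: ŷ = 5.5 + 4·10 = 45.5; r = 46 − 45.5 = 0.5
x=11: ŷ = 5.5 + 4·11 = 49.5; r = 52.5 − 49.5 = 3
x=12: ŷ = 5.5 + 4·12 = 53.5; r = 52 − 53.5 = -1.5
x=13: ŷ = 5.5 + 4·13 = 57.5; r = 56 − 57.5 = -1.5
x=14: ŷ = 5.5 + 4·14 = 61.5; r = 61 − 61.5 = -0.5
SSE = 6.25 + 4 + 0.25 + 0.25 + 9 + 2.25 + 2.25 + 0.25 = 24.5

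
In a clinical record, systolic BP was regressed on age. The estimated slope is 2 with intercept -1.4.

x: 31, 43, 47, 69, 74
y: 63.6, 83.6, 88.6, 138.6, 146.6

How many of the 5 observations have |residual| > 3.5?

1

x=31: ŷ = -1.4 + 2·31 = 60.6; e = 63.6 − 60.6 = 3
x=43: ŷ = -1.4 + 2·43 = 84.6; e = 83.6 − 84.6 = -1
x=47: ŷ = -1.4 + 2·47 = 92.6; e = 88.6 − 92.6 = -4
x=69: ŷ = -1.4 + 2·69 = 136.6; e = 138.6 − 136.6 = 2
x=74: ŷ = -1.4 + 2·74 = 146.6; e = 146.6 − 146.6 = 0
|e| > 3.5: x=47 (|e|=4) → 1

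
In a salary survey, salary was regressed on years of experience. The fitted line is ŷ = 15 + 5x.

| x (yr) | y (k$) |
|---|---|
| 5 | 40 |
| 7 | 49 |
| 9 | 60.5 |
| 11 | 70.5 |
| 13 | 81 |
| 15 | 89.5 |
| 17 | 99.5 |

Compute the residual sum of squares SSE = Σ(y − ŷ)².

x=5: ŷ = 15 + 5·5 = 40; r = 40 − 40 = 0
x=7: ŷ = 15 + 5·7 = 50; r = 49 − 50 = -1
x=9: ŷ = 15 + 5·9 = 60; r = 60.5 − 60 = 0.5
x=11: ŷ = 15 + 5·11 = 70; r = 70.5 − 70 = 0.5
x=13: ŷ = 15 + 5·13 = 80; r = 81 − 80 = 1
x=15: ŷ = 15 + 5·15 = 90; r = 89.5 − 90 = -0.5
x=17: ŷ = 15 + 5·17 = 100; r = 99.5 − 100 = -0.5
SSE = 0 + 1 + 0.25 + 0.25 + 1 + 0.25 + 0.25 = 3

SSE = 3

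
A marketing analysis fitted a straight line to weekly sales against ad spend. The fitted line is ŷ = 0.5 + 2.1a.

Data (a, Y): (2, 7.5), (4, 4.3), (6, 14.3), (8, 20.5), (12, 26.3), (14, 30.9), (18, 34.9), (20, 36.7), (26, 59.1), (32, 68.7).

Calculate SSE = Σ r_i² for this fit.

a=2: ŷ = 0.5 + 2.1·2 = 4.7; r = 7.5 − 4.7 = 2.8
a=4: ŷ = 0.5 + 2.1·4 = 8.9; r = 4.3 − 8.9 = -4.6
a=6: ŷ = 0.5 + 2.1·6 = 13.1; r = 14.3 − 13.1 = 1.2
a=8: ŷ = 0.5 + 2.1·8 = 17.3; r = 20.5 − 17.3 = 3.2
a=12: ŷ = 0.5 + 2.1·12 = 25.7; r = 26.3 − 25.7 = 0.6
a=14: ŷ = 0.5 + 2.1·14 = 29.9; r = 30.9 − 29.9 = 1
a=18: ŷ = 0.5 + 2.1·18 = 38.3; r = 34.9 − 38.3 = -3.4
a=20: ŷ = 0.5 + 2.1·20 = 42.5; r = 36.7 − 42.5 = -5.8
a=26: ŷ = 0.5 + 2.1·26 = 55.1; r = 59.1 − 55.1 = 4
a=32: ŷ = 0.5 + 2.1·32 = 67.7; r = 68.7 − 67.7 = 1
SSE = 7.84 + 21.16 + 1.44 + 10.24 + 0.36 + 1 + 11.56 + 33.64 + 16 + 1 = 104.24

SSE = 104.24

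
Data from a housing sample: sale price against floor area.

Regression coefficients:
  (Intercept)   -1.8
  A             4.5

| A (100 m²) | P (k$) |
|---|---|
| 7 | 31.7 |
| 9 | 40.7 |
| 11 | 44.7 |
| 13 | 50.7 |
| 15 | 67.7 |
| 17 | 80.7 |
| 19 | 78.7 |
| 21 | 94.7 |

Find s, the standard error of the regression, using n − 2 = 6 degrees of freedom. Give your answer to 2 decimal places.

s = 4.51

A=7: P̂ = -1.8 + 4.5·7 = 29.7; r = 31.7 − 29.7 = 2
A=9: P̂ = -1.8 + 4.5·9 = 38.7; r = 40.7 − 38.7 = 2
A=11: P̂ = -1.8 + 4.5·11 = 47.7; r = 44.7 − 47.7 = -3
A=13: P̂ = -1.8 + 4.5·13 = 56.7; r = 50.7 − 56.7 = -6
A=15: P̂ = -1.8 + 4.5·15 = 65.7; r = 67.7 − 65.7 = 2
A=17: P̂ = -1.8 + 4.5·17 = 74.7; r = 80.7 − 74.7 = 6
A=19: P̂ = -1.8 + 4.5·19 = 83.7; r = 78.7 − 83.7 = -5
A=21: P̂ = -1.8 + 4.5·21 = 92.7; r = 94.7 − 92.7 = 2
SSE = 4 + 4 + 9 + 36 + 4 + 36 + 25 + 4 = 122
s = √(122/6) = √20.3333 ≈ 4.51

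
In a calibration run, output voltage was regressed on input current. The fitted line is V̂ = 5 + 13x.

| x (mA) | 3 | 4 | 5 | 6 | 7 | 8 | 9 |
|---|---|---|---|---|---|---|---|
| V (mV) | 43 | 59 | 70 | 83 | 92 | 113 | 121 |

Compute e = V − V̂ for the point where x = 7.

e = -4

V̂ = 5 + 13·7 = 96
e = 92 − 96 = -4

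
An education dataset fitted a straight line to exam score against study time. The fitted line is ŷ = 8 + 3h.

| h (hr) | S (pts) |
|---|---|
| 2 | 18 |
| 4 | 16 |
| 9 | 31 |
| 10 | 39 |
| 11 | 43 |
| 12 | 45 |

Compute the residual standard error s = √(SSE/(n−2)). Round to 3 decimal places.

h=2: ŷ = 8 + 3·2 = 14; r = 18 − 14 = 4
h=4: ŷ = 8 + 3·4 = 20; r = 16 − 20 = -4
h=9: ŷ = 8 + 3·9 = 35; r = 31 − 35 = -4
h=10: ŷ = 8 + 3·10 = 38; r = 39 − 38 = 1
h=11: ŷ = 8 + 3·11 = 41; r = 43 − 41 = 2
h=12: ŷ = 8 + 3·12 = 44; r = 45 − 44 = 1
SSE = 16 + 16 + 16 + 1 + 4 + 1 = 54
s = √(54/4) = √13.5 ≈ 3.674

s = 3.674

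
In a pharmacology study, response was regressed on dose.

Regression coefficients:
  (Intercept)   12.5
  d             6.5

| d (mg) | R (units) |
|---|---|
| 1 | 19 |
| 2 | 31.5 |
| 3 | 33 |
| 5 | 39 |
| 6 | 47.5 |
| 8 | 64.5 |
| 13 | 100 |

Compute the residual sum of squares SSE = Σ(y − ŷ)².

SSE = 98

d=1: R̂ = 12.5 + 6.5·1 = 19; e = 19 − 19 = 0
d=2: R̂ = 12.5 + 6.5·2 = 25.5; e = 31.5 − 25.5 = 6
d=3: R̂ = 12.5 + 6.5·3 = 32; e = 33 − 32 = 1
d=5: R̂ = 12.5 + 6.5·5 = 45; e = 39 − 45 = -6
d=6: R̂ = 12.5 + 6.5·6 = 51.5; e = 47.5 − 51.5 = -4
d=8: R̂ = 12.5 + 6.5·8 = 64.5; e = 64.5 − 64.5 = 0
d=13: R̂ = 12.5 + 6.5·13 = 97; e = 100 − 97 = 3
SSE = 0 + 36 + 1 + 36 + 16 + 0 + 9 = 98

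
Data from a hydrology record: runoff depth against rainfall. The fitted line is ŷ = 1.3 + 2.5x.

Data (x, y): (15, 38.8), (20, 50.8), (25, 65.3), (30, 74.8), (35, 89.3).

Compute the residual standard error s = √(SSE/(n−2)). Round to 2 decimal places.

s = 1.29

x=15: ŷ = 1.3 + 2.5·15 = 38.8; e = 38.8 − 38.8 = 0
x=20: ŷ = 1.3 + 2.5·20 = 51.3; e = 50.8 − 51.3 = -0.5
x=25: ŷ = 1.3 + 2.5·25 = 63.8; e = 65.3 − 63.8 = 1.5
x=30: ŷ = 1.3 + 2.5·30 = 76.3; e = 74.8 − 76.3 = -1.5
x=35: ŷ = 1.3 + 2.5·35 = 88.8; e = 89.3 − 88.8 = 0.5
SSE = 0 + 0.25 + 2.25 + 2.25 + 0.25 = 5
s = √(5/3) = √1.66667 ≈ 1.29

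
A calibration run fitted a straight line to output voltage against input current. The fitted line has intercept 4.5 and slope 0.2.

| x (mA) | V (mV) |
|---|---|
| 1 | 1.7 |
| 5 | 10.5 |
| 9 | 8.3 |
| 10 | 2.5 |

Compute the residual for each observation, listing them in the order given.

x=1: V̂ = 4.5 + 0.2·1 = 4.7; r = 1.7 − 4.7 = -3
x=5: V̂ = 4.5 + 0.2·5 = 5.5; r = 10.5 − 5.5 = 5
x=9: V̂ = 4.5 + 0.2·9 = 6.3; r = 8.3 − 6.3 = 2
x=10: V̂ = 4.5 + 0.2·10 = 6.5; r = 2.5 − 6.5 = -4

-3, 5, 2, -4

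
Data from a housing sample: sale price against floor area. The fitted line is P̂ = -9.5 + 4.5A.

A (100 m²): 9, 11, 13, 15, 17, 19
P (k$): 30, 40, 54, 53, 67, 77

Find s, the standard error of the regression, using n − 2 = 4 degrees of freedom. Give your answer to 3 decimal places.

s = 3.606

A=9: P̂ = -9.5 + 4.5·9 = 31; e = 30 − 31 = -1
A=11: P̂ = -9.5 + 4.5·11 = 40; e = 40 − 40 = 0
A=13: P̂ = -9.5 + 4.5·13 = 49; e = 54 − 49 = 5
A=15: P̂ = -9.5 + 4.5·15 = 58; e = 53 − 58 = -5
A=17: P̂ = -9.5 + 4.5·17 = 67; e = 67 − 67 = 0
A=19: P̂ = -9.5 + 4.5·19 = 76; e = 77 − 76 = 1
SSE = 1 + 0 + 25 + 25 + 0 + 1 = 52
s = √(52/4) = √13 ≈ 3.606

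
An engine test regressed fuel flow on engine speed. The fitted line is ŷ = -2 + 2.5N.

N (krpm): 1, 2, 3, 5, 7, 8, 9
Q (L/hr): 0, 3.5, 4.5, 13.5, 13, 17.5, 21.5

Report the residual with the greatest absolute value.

r = 3

N=1: ŷ = -2 + 2.5·1 = 0.5; r = 0 − 0.5 = -0.5
N=2: ŷ = -2 + 2.5·2 = 3; r = 3.5 − 3 = 0.5
N=3: ŷ = -2 + 2.5·3 = 5.5; r = 4.5 − 5.5 = -1
N=5: ŷ = -2 + 2.5·5 = 10.5; r = 13.5 − 10.5 = 3
N=7: ŷ = -2 + 2.5·7 = 15.5; r = 13 − 15.5 = -2.5
N=8: ŷ = -2 + 2.5·8 = 18; r = 17.5 − 18 = -0.5
N=9: ŷ = -2 + 2.5·9 = 20.5; r = 21.5 − 20.5 = 1
Largest |r| is 3 at N = 5, residual 3.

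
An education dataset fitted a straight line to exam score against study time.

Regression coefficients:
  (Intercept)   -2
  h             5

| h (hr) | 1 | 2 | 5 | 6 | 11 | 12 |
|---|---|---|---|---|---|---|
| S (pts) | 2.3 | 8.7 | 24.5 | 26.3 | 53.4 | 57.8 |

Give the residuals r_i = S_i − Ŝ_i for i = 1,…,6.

-0.7, 0.7, 1.5, -1.7, 0.4, -0.2

h=1: Ŝ = -2 + 5·1 = 3; r = 2.3 − 3 = -0.7
h=2: Ŝ = -2 + 5·2 = 8; r = 8.7 − 8 = 0.7
h=5: Ŝ = -2 + 5·5 = 23; r = 24.5 − 23 = 1.5
h=6: Ŝ = -2 + 5·6 = 28; r = 26.3 − 28 = -1.7
h=11: Ŝ = -2 + 5·11 = 53; r = 53.4 − 53 = 0.4
h=12: Ŝ = -2 + 5·12 = 58; r = 57.8 − 58 = -0.2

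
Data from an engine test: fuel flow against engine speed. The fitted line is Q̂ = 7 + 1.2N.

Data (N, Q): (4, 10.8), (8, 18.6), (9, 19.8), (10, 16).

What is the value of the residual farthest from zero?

N=4: Q̂ = 7 + 1.2·4 = 11.8; r = 10.8 − 11.8 = -1
N=8: Q̂ = 7 + 1.2·8 = 16.6; r = 18.6 − 16.6 = 2
N=9: Q̂ = 7 + 1.2·9 = 17.8; r = 19.8 − 17.8 = 2
N=10: Q̂ = 7 + 1.2·10 = 19; r = 16 − 19 = -3
Largest |r| is 3 at N = 10, residual -3.

r = -3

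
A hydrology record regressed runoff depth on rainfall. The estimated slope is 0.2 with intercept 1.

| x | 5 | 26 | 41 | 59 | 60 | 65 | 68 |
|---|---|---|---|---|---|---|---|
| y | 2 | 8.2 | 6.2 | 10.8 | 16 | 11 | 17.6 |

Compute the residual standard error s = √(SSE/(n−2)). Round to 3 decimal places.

x=5: ŷ = 1 + 0.2·5 = 2; r = 2 − 2 = 0
x=26: ŷ = 1 + 0.2·26 = 6.2; r = 8.2 − 6.2 = 2
x=41: ŷ = 1 + 0.2·41 = 9.2; r = 6.2 − 9.2 = -3
x=59: ŷ = 1 + 0.2·59 = 12.8; r = 10.8 − 12.8 = -2
x=60: ŷ = 1 + 0.2·60 = 13; r = 16 − 13 = 3
x=65: ŷ = 1 + 0.2·65 = 14; r = 11 − 14 = -3
x=68: ŷ = 1 + 0.2·68 = 14.6; r = 17.6 − 14.6 = 3
SSE = 0 + 4 + 9 + 4 + 9 + 9 + 9 = 44
s = √(44/5) = √8.8 ≈ 2.966

s = 2.966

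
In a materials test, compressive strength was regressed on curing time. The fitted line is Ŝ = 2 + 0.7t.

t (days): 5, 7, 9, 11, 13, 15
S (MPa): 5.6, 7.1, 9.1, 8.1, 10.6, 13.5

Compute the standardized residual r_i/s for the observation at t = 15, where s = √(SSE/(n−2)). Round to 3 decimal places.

t=5: Ŝ = 2 + 0.7·5 = 5.5; r = 5.6 − 5.5 = 0.1
t=7: Ŝ = 2 + 0.7·7 = 6.9; r = 7.1 − 6.9 = 0.2
t=9: Ŝ = 2 + 0.7·9 = 8.3; r = 9.1 − 8.3 = 0.8
t=11: Ŝ = 2 + 0.7·11 = 9.7; r = 8.1 − 9.7 = -1.6
t=13: Ŝ = 2 + 0.7·13 = 11.1; r = 10.6 − 11.1 = -0.5
t=15: Ŝ = 2 + 0.7·15 = 12.5; r = 13.5 − 12.5 = 1
SSE = 0.01 + 0.04 + 0.64 + 2.56 + 0.25 + 1 = 4.5
s = √(4.5/4) = 1.06066
r/s = 1 / 1.06066 = 0.943

0.943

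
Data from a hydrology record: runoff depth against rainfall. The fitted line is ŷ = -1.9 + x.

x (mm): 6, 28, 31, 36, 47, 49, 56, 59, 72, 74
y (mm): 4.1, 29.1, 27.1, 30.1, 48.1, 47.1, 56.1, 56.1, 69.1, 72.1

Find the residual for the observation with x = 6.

ŷ = -1.9 + 6 = 4.1
e = 4.1 − 4.1 = 0

e = 0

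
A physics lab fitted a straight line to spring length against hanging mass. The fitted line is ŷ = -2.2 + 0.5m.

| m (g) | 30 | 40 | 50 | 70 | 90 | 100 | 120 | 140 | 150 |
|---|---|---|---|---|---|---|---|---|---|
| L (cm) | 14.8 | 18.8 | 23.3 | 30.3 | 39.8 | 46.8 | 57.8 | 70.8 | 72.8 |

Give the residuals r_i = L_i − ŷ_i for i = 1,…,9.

2, 1, 0.5, -2.5, -3, -1, 0, 3, 0

m=30: ŷ = -2.2 + 0.5·30 = 12.8; r = 14.8 − 12.8 = 2
m=40: ŷ = -2.2 + 0.5·40 = 17.8; r = 18.8 − 17.8 = 1
m=50: ŷ = -2.2 + 0.5·50 = 22.8; r = 23.3 − 22.8 = 0.5
m=70: ŷ = -2.2 + 0.5·70 = 32.8; r = 30.3 − 32.8 = -2.5
m=90: ŷ = -2.2 + 0.5·90 = 42.8; r = 39.8 − 42.8 = -3
m=100: ŷ = -2.2 + 0.5·100 = 47.8; r = 46.8 − 47.8 = -1
m=120: ŷ = -2.2 + 0.5·120 = 57.8; r = 57.8 − 57.8 = 0
m=140: ŷ = -2.2 + 0.5·140 = 67.8; r = 70.8 − 67.8 = 3
m=150: ŷ = -2.2 + 0.5·150 = 72.8; r = 72.8 − 72.8 = 0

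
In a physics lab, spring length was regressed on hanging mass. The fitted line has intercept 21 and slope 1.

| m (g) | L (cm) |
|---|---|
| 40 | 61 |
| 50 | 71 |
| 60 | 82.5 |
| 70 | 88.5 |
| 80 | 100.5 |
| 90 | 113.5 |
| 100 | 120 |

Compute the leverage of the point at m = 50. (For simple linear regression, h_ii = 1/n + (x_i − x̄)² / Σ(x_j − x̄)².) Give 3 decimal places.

m̄ = (40 + 50 + 60 + 70 + 80 + 90 + 100)/7 = 70
Σ(m − m̄)² = 900 + 400 + 100 + 0 + 100 + 400 + 900 = 2800
h = 1/7 + (-20)²/2800 = 0.142857 + 0.142857 = 0.286

h = 0.286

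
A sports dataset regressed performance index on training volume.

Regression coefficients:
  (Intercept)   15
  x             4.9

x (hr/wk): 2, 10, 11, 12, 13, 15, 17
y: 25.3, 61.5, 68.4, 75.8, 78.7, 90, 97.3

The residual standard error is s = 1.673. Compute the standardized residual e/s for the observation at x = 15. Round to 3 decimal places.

ŷ = 15 + 4.9·15 = 88.5
e = 90 − 88.5 = 1.5
e/s = 1.5 / 1.673 = 0.897

0.897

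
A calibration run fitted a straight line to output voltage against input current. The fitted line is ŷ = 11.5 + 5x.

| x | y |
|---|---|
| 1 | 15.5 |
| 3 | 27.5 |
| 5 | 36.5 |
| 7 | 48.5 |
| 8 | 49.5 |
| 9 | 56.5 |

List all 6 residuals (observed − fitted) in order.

x=1: ŷ = 11.5 + 5·1 = 16.5; e = 15.5 − 16.5 = -1
x=3: ŷ = 11.5 + 5·3 = 26.5; e = 27.5 − 26.5 = 1
x=5: ŷ = 11.5 + 5·5 = 36.5; e = 36.5 − 36.5 = 0
x=7: ŷ = 11.5 + 5·7 = 46.5; e = 48.5 − 46.5 = 2
x=8: ŷ = 11.5 + 5·8 = 51.5; e = 49.5 − 51.5 = -2
x=9: ŷ = 11.5 + 5·9 = 56.5; e = 56.5 − 56.5 = 0

-1, 1, 0, 2, -2, 0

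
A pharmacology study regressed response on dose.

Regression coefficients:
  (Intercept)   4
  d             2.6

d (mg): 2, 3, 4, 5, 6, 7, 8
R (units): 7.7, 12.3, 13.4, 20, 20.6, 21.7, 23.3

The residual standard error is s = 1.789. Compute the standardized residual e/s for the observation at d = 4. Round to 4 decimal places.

ŷ = 4 + 2.6·4 = 14.4
e = 13.4 − 14.4 = -1
e/s = -1 / 1.789 = -0.5590

-0.5590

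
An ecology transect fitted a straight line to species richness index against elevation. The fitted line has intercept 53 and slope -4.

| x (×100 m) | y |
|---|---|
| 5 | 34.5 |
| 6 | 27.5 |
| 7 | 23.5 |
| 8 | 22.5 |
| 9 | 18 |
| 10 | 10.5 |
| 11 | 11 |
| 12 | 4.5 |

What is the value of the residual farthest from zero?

e = -2.5

x=5: ŷ = 53 − 4·5 = 33; e = 34.5 − 33 = 1.5
x=6: ŷ = 53 − 4·6 = 29; e = 27.5 − 29 = -1.5
x=7: ŷ = 53 − 4·7 = 25; e = 23.5 − 25 = -1.5
x=8: ŷ = 53 − 4·8 = 21; e = 22.5 − 21 = 1.5
x=9: ŷ = 53 − 4·9 = 17; e = 18 − 17 = 1
x=10: ŷ = 53 − 4·10 = 13; e = 10.5 − 13 = -2.5
x=11: ŷ = 53 − 4·11 = 9; e = 11 − 9 = 2
x=12: ŷ = 53 − 4·12 = 5; e = 4.5 − 5 = -0.5
Largest |e| is 2.5 at x = 10, residual -2.5.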